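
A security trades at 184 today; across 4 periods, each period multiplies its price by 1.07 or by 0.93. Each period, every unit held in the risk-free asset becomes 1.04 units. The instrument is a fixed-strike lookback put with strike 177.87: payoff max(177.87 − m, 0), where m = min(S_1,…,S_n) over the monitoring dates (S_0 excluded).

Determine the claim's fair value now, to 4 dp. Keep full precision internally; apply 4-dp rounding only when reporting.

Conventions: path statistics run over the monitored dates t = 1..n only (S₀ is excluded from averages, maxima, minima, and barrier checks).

price = 2.2415

Under the martingale measure an up-move has probability p* = 0.7857; value the claim as the probability-weighted average of per-path payoffs, discounted 4 periods at R = 1.04.
Enumerate all 2^4 = 16 price paths (U = up ×1.07, D = down ×0.93); each path with k up-moves has probability p*^k·(1−p*)^(4−k).
DDDD: m=137.6416, payoff=40.2284, prob=0.002108
UDDD: m=158.3618, payoff=19.5082, prob=0.007731
DUDD: m=158.3618, payoff=19.5082, prob=0.007731
UUDD: m=182.2012, payoff=0.0000, prob=0.028348
DDUD: m=158.3618, payoff=19.5082, prob=0.007731
UDUD: m=182.2012, payoff=0.0000, prob=0.028348
DUUD: m=171.1200, payoff=6.7500, prob=0.028348
UUUD: m=196.8800, payoff=0.0000, prob=0.103941
DDDU: m=148.0017, payoff=29.8683, prob=0.007731
UDDU: m=170.2815, payoff=7.5885, prob=0.028348
DUDU: m=170.2815, payoff=7.5885, prob=0.028348
UUDU: m=195.9153, payoff=0.0000, prob=0.103941
DDUU: m=159.1416, payoff=18.7284, prob=0.028348
UDUU: m=183.0984, payoff=0.0000, prob=0.103941
DUUU: m=171.1200, payoff=6.7500, prob=0.103941
UUUU: m=196.8800, payoff=0.0000, prob=0.381117
Price = Σ prob·payoff / R^4 = 2.622284 / 1.169859 = 2.2415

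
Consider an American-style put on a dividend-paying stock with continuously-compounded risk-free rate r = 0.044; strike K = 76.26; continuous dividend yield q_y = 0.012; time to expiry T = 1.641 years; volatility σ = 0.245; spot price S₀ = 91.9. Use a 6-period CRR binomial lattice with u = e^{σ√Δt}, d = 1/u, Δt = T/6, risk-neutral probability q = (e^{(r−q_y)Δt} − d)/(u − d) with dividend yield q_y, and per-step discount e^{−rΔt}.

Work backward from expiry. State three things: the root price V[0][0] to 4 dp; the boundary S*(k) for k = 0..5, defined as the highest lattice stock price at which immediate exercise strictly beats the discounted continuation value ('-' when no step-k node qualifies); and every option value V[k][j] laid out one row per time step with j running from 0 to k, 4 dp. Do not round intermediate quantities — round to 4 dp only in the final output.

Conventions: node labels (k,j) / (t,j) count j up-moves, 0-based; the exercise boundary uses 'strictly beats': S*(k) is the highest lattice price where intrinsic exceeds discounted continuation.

price = 3.5706
boundary = - - - - 55.0470 62.5719
tree:
3.5706
5.8503 1.3972
9.3346 2.5378 0.3004
14.3954 4.5436 0.6109 0.0000
21.2130 7.9852 1.2420 0.0000 0.0000
27.8329 13.6881 2.5253 0.0000 0.0000 0.0000
33.6567 21.2130 5.1346 0.0000 0.0000 0.0000 0.0000

params: Δt=0.27350 u=1.13670 d=0.87974 q=0.50222 e^(-rΔt)=0.98804
t_6 payoffs: 33.6567 21.2130 5.1346 0.0000 0.0000 0.0000 0.0000
t_5: node(5,0) S=48.4271 payoff=27.8329 vs cont=27.0793 → 27.8329 [stop]  node(5,1) S=62.5719 payoff=13.6881 vs cont=12.9809 → 13.6881 [stop]  node(5,2) S=80.8482 payoff=0.0000 vs cont=2.5253 → 2.5253 [wait]  node(5,3) S=104.4626 payoff=0.0000 vs cont=0.0000 → 0.0000 [wait]  node(5,4) S=134.9745 payoff=0.0000 vs cont=0.0000 → 0.0000 [wait]  node(5,5) S=174.3984 payoff=0.0000 vs cont=0.0000 → 0.0000 [wait]  ⇒ S*(5)=62.5719
t_4: node(4,0) S=55.0470 payoff=21.2130 vs cont=20.4811 → 21.2130 [stop]  node(4,1) S=71.1254 payoff=5.1346 vs cont=7.9852 → 7.9852 [wait]  node(4,2) S=91.9000 payoff=0.0000 vs cont=1.2420 → 1.2420 [wait]  node(4,3) S=118.7425 payoff=0.0000 vs cont=0.0000 → 0.0000 [wait]  node(4,4) S=153.4253 payoff=0.0000 vs cont=0.0000 → 0.0000 [wait]  ⇒ S*(4)=55.0470
t_3: node(3,0) S=62.5719 payoff=13.6881 vs cont=14.3954 → 14.3954 [wait]  node(3,1) S=80.8482 payoff=0.0000 vs cont=4.5436 → 4.5436 [wait]  node(3,2) S=104.4626 payoff=0.0000 vs cont=0.6109 → 0.6109 [wait]  node(3,3) S=134.9745 payoff=0.0000 vs cont=0.0000 → 0.0000 [wait]  ⇒ S*(3)=-
t_2: node(2,0) S=71.1254 payoff=5.1346 vs cont=9.3346 → 9.3346 [wait]  node(2,1) S=91.9000 payoff=0.0000 vs cont=2.5378 → 2.5378 [wait]  node(2,2) S=118.7425 payoff=0.0000 vs cont=0.3004 → 0.3004 [wait]  ⇒ S*(2)=-
t_1: node(1,0) S=80.8482 payoff=0.0000 vs cont=5.8503 → 5.8503 [wait]  node(1,1) S=104.4626 payoff=0.0000 vs cont=1.3972 → 1.3972 [wait]  ⇒ S*(1)=-
t_0: node(0,0) S=91.9000 payoff=0.0000 vs cont=3.5706 → 3.5706 [wait]  ⇒ S*(0)=-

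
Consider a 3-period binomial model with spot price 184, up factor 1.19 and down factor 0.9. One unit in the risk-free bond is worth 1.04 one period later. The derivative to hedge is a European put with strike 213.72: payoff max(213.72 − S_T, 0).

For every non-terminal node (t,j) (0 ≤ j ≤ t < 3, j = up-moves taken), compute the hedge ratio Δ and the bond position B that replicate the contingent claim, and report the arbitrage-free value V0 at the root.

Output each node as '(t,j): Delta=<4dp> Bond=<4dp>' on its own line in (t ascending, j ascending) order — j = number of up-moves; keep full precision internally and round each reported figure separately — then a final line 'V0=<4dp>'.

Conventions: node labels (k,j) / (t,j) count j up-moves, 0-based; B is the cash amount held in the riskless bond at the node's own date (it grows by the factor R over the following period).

Risk-neutral probability p* = (R−d)/(u−d) = (1.04−0.9)/(1.19−0.9) = 0.4828.
Terminal payoffs: V(3,0)=79.5840, V(3,1)=36.3624, V(3,2)=0.0000, V(3,3)=0.0000
Node (2,0) S=149.0400: V=(p*·36.3624+(1−p*)·79.5840)/1.04=56.4600; Δ=(36.3624−79.5840)/(177.3576−134.1360)=-1.0000; B=V−Δ·S=205.5000
Node (2,1) S=197.0640: V=(p*·0.0000+(1−p*)·36.3624)/1.04=18.0847; Δ=(0.0000−36.3624)/(234.5062−177.3576)=-0.6363; B=V−Δ·S=143.4723
Node (2,2) S=260.5624: V=(p*·0.0000+(1−p*)·0.0000)/1.04=0.0000; Δ=(0.0000−0.0000)/(310.0693−234.5062)=0.0000; B=V−Δ·S=0.0000
Node (1,0) S=165.6000: V=(p*·18.0847+(1−p*)·56.4600)/1.04=36.4750; Δ=(18.0847−56.4600)/(197.0640−149.0400)=-0.7991; B=V−Δ·S=168.8035
Node (1,1) S=218.9600: V=(p*·0.0000+(1−p*)·18.0847)/1.04=8.9944; Δ=(0.0000−18.0847)/(260.5624−197.0640)=-0.2848; B=V−Δ·S=71.3556
Node (0,0) S=184.0000: V=(p*·8.9944+(1−p*)·36.4750)/1.04=22.3159; Δ=(8.9944−36.4750)/(218.9600−165.6000)=-0.5150; B=V−Δ·S=117.0766
As a check, the time-0 holding Δ(0,0)·S0 + B(0,0) comes to 22.3159 — exactly V0.

(0,0): Delta=-0.5150 Bond=117.0766
(1,0): Delta=-0.7991 Bond=168.8035
(1,1): Delta=-0.2848 Bond=71.3556
(2,0): Delta=-1.0000 Bond=205.5000
(2,1): Delta=-0.6363 Bond=143.4723
(2,2): Delta=0.0000 Bond=0.0000
V0=22.3159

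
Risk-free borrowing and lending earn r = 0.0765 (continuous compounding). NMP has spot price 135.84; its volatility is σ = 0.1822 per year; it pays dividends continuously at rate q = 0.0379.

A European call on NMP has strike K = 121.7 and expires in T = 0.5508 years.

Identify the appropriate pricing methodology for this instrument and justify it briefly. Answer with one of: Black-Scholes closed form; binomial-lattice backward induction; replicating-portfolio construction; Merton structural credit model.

Key observation: with NMP following a GBM at constant σ and r, the European call struck at 121.7 prices in closed form — nothing here needs a stepwise model or a balance sheet.

framework: Black-Scholes closed form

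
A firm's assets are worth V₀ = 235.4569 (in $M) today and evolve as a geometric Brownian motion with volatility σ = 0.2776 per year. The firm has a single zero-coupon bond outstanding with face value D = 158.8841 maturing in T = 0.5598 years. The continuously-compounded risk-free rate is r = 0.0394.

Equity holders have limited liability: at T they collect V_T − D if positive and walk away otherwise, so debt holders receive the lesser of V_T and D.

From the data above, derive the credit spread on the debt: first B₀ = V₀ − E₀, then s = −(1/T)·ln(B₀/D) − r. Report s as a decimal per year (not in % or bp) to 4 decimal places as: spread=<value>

Work the structural quantities from V₀ = 235.4569 against face 158.8841:
d₁ = [ln(V₀/D) + (r + σ²/2)T] / (σ√T)
   = [ln(235.4569/158.8841) + (0.0394 + 0.5·0.2776²)·0.5598] / (0.2776·√0.5598)
   = [0.393353 + 0.043626] / 0.207700 = 2.103896
d₂ = d₁ − σ√T = 2.103896 − 0.207700 = 1.896196
N(d₁) = 0.982306,  N(d₂) = 0.971033,  e^(−rT) = 0.978185
E₀ = V₀·N(d₁) − D·e^(−rT)·N(d₂)
   = 235.4569·0.982306 − 158.8841·0.978185·0.971033 = 80.374688
B₀ = V₀ − E₀ = 235.4569 − 80.374688 = 155.082212
spread = −(1/T)·ln(B₀/D) − r = −(1/0.5598)·ln(155.082212/158.8841) − 0.0394 = 0.00386480

spread=0.0039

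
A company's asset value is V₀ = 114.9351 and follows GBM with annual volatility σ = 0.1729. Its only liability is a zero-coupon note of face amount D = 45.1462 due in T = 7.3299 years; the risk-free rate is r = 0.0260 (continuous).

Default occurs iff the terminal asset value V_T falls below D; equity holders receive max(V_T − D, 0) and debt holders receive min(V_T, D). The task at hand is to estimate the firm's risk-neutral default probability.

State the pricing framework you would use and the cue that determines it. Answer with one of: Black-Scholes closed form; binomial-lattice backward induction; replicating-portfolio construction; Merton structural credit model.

Key observation: with the firm-asset dynamics (V₀ = 114.9351) and a single zero-coupon liability of face 45.1462 given, debt value, spread, and default probability all derive from the option view of the balance sheet.

framework: Merton structural credit model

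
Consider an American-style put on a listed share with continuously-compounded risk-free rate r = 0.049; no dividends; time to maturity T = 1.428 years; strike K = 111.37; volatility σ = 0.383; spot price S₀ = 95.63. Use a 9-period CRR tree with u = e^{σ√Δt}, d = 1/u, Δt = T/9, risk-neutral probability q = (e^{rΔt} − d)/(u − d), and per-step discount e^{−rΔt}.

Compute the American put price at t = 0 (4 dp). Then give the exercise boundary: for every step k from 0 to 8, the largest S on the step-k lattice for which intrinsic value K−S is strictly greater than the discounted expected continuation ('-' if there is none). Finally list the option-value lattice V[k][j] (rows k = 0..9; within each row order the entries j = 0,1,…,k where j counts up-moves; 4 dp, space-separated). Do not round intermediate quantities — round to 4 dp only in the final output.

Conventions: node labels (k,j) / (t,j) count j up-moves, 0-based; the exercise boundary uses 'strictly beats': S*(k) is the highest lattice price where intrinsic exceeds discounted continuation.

price = 23.6969
boundary = - - 70.4826 60.5098 70.4826 60.5098 70.4826 82.0990 95.6300
tree:
23.6969
31.6264 15.7374
40.8874 22.3936 8.9895
50.8602 30.8357 13.8741 3.9965
59.4219 40.8874 20.7588 6.8561 1.0533
66.7722 50.8602 29.8688 11.5106 2.0710 0.0000
73.0825 59.4219 40.8874 18.7595 4.0718 0.0000 0.0000
78.4999 66.7722 50.8602 29.2710 8.0056 0.0000 0.0000 0.0000
83.1508 73.0825 59.4219 40.8874 15.7400 0.0000 0.0000 0.0000 0.0000
87.1436 78.4999 66.7722 50.8602 29.2710 0.0000 0.0000 0.0000 0.0000 0.0000

Δt=0.15867, u=1.16481, d=0.85851, q=0.48741, disc=e^(-rΔt)=0.99226
k=9 terminal: V=max(K-S,0) → 87.1436 78.4999 66.7722 50.8602 29.2710 0.0000 0.0000 0.0000 0.0000 0.0000
k=8: j=0 S=28.2192 intr=83.1508 cont=82.2883 V=83.1508[EX]; j=1 S=38.2875 intr=73.0825 cont=72.2199 V=73.0825[EX]; j=2 S=51.9481 intr=59.4219 cont=58.5594 V=59.4219[EX]; j=3 S=70.4826 intr=40.8874 cont=40.0249 V=40.8874[EX]; j=4 S=95.6300 intr=15.7400 cont=14.8877 V=15.7400[EX]; j=5 S=129.7497 intr=0.0000 cont=0.0000 V=0.0000[hold]; j=6 S=176.0429 intr=0.0000 cont=0.0000 V=0.0000[hold]; j=7 S=238.8531 intr=0.0000 cont=0.0000 V=0.0000[hold]; j=8 S=324.0731 intr=0.0000 cont=0.0000 V=0.0000[hold]  S*(8)=95.6300
k=7: j=0 S=32.8701 intr=78.4999 cont=77.6374 V=78.4999[EX]; j=1 S=44.5978 intr=66.7722 cont=65.9097 V=66.7722[EX]; j=2 S=60.5098 intr=50.8602 cont=49.9977 V=50.8602[EX]; j=3 S=82.0990 intr=29.2710 cont=28.4085 V=29.2710[EX]; j=4 S=111.3910 intr=0.0000 cont=8.0056 V=8.0056[hold]; j=5 S=151.1341 intr=0.0000 cont=0.0000 V=0.0000[hold]; j=6 S=205.0571 intr=0.0000 cont=0.0000 V=0.0000[hold]; j=7 S=278.2191 intr=0.0000 cont=0.0000 V=0.0000[hold]  S*(7)=82.0990
k=6: j=0 S=38.2875 intr=73.0825 cont=72.2199 V=73.0825[EX]; j=1 S=51.9481 intr=59.4219 cont=58.5594 V=59.4219[EX]; j=2 S=70.4826 intr=40.8874 cont=40.0249 V=40.8874[EX]; j=3 S=95.6300 intr=15.7400 cont=18.7595 V=18.7595[hold]; j=4 S=129.7497 intr=0.0000 cont=4.0718 V=4.0718[hold]; j=5 S=176.0429 intr=0.0000 cont=0.0000 V=0.0000[hold]; j=6 S=238.8531 intr=0.0000 cont=0.0000 V=0.0000[hold]  S*(6)=70.4826
k=5: j=0 S=44.5978 intr=66.7722 cont=65.9097 V=66.7722[EX]; j=1 S=60.5098 intr=50.8602 cont=49.9977 V=50.8602[EX]; j=2 S=82.0990 intr=29.2710 cont=29.8688 V=29.8688[hold]; j=3 S=111.3910 intr=0.0000 cont=11.5106 V=11.5106[hold]; j=4 S=151.1341 intr=0.0000 cont=2.0710 V=2.0710[hold]; j=5 S=205.0571 intr=0.0000 cont=0.0000 V=0.0000[hold]  S*(5)=60.5098
k=4: j=0 S=51.9481 intr=59.4219 cont=58.5594 V=59.4219[EX]; j=1 S=70.4826 intr=40.8874 cont=40.3140 V=40.8874[EX]; j=2 S=95.6300 intr=15.7400 cont=20.7588 V=20.7588[hold]; j=3 S=129.7497 intr=0.0000 cont=6.8561 V=6.8561[hold]; j=4 S=176.0429 intr=0.0000 cont=1.0533 V=1.0533[hold]  S*(4)=70.4826
k=3: j=0 S=60.5098 intr=50.8602 cont=49.9977 V=50.8602[EX]; j=1 S=82.0990 intr=29.2710 cont=30.8357 V=30.8357[hold]; j=2 S=111.3910 intr=0.0000 cont=13.8741 V=13.8741[hold]; j=3 S=151.1341 intr=0.0000 cont=3.9965 V=3.9965[hold]  S*(3)=60.5098
k=2: j=0 S=70.4826 intr=40.8874 cont=40.7817 V=40.8874[EX]; j=1 S=95.6300 intr=15.7400 cont=22.3936 V=22.3936[hold]; j=2 S=129.7497 intr=0.0000 cont=8.9895 V=8.9895[hold]  S*(2)=70.4826
k=1: j=0 S=82.0990 intr=29.2710 cont=31.6264 V=31.6264[hold]; j=1 S=111.3910 intr=0.0000 cont=15.7374 V=15.7374[hold]  S*(1)=-
k=0: j=0 S=95.6300 intr=15.7400 cont=23.6969 V=23.6969[hold]  S*(0)=-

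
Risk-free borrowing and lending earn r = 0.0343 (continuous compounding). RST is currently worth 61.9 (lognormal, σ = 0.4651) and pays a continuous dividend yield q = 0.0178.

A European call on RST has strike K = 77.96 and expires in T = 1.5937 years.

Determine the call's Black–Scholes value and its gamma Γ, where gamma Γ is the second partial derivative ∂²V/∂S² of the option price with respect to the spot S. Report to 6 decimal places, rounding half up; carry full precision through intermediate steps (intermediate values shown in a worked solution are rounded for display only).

price = 9.544869
Γ = 0.010654

σ√T = 0.4651·√1.5937 = 0.587151
d₁ = (ln(S/K) + (r−q+σ²/2)T) / (σ√T) = (ln(61.9/77.96) + (0.0343−0.0178+0.4651²/2)·1.5937) / 0.587151 = (-0.230676 + 0.198669) / 0.587151 = -0.054512
d₂ = d₁ − σ√T = -0.054512 − 0.587151 = -0.641663
e^{−rT} = 0.946803
e^{−qT} = 0.972031
N(d₁) = 0.478264,  N(d₂) = 0.260546
Call price V = S·e^{−qT}·N(d₁) − K·e^{−rT}·N(d₂) = 28.776507 − 19.231638 = 9.544869
φ(d₁) = (1/√(2π))·e^{−d₁²/2} = 0.398350
Γ = e^{−qT}·φ(d₁) / (S·σ·√T) = 0.010654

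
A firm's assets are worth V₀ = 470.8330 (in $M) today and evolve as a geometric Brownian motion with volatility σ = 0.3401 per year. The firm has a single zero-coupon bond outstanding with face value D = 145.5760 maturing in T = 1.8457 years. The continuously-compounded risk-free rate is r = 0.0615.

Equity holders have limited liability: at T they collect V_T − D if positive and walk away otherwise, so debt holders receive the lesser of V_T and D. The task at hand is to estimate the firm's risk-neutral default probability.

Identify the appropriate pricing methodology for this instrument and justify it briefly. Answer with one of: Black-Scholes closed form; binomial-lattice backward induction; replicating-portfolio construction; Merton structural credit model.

Key observation: the asked-for credit quantity lives on the firm's capital structure — asset value, asset volatility, debt face 145.5760 — which is the structural model's domain.

framework: Merton structural credit model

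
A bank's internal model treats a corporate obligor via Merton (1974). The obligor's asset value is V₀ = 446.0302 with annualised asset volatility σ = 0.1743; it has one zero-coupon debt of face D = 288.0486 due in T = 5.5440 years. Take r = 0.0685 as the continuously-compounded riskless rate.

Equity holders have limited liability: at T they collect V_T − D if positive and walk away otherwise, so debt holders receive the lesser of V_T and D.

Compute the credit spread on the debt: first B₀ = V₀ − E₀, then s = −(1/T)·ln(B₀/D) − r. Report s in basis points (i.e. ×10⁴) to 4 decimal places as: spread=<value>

spread=9.5592

Equity is a call on the firm's assets struck at D = 288.0486:
d₁ = [ln(V₀/D) + (r + σ²/2)T] / (σ√T)
   = [ln(446.0302/288.0486) + (0.0685 + 0.5·0.1743²)·5.5440] / (0.1743·√5.5440)
   = [0.437257 + 0.463979] / 0.410402 = 2.195986
d₂ = d₁ − σ√T = 2.195986 − 0.410402 = 1.785585
N(d₁) = 0.985954,  N(d₂) = 0.962917,  e^(−rT) = 0.684023
E₀ = V₀·N(d₁) − D·e^(−rT)·N(d₂)
   = 446.0302·0.985954 − 288.0486·0.684023·0.962917 = 250.039820
B₀ = V₀ − E₀ = 446.0302 − 250.039820 = 195.990380
spread = −(1/T)·ln(B₀/D) − r = −(1/5.5440)·ln(195.990380/288.0486) − 0.0685 = 0.00095592
in basis points: 0.00095592 × 10⁴ = 9.5592 bp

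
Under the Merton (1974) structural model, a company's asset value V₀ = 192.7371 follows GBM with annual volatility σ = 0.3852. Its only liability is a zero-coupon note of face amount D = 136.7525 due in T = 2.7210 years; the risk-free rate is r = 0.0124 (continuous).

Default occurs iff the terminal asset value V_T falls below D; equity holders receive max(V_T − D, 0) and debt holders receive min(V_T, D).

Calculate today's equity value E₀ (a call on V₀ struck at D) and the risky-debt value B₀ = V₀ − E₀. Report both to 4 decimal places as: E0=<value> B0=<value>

E0=77.3608 B0=115.3763

Apply the equity-as-call identities (strike 136.7525, horizon 2.7210 years):
d₁ = [ln(V₀/D) + (r + σ²/2)T] / (σ√T)
   = [ln(192.7371/136.7525) + (0.0124 + 0.5·0.3852²)·2.7210] / (0.3852·√2.7210)
   = [0.343154 + 0.235610] / 0.635405 = 0.910859
d₂ = d₁ − σ√T = 0.910859 − 0.635405 = 0.275454
N(d₁) = 0.818815,  N(d₂) = 0.608516,  e^(−rT) = 0.966822
E₀ = V₀·N(d₁) − D·e^(−rT)·N(d₂)
   = 192.7371·0.818815 − 136.7525·0.966822·0.608516 = 77.360840
B₀ = V₀ − E₀ = 192.7371 − 77.360840 = 115.376260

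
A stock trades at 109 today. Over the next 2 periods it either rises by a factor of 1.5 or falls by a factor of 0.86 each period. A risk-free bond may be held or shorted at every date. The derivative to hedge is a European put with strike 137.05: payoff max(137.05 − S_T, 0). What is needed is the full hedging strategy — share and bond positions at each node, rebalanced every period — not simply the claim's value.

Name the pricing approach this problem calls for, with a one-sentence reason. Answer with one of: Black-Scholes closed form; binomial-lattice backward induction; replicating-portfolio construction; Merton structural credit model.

framework: replicating-portfolio construction

Key observation: a price alone would not answer the question — the per-node share/bond construction on the spot-109, 1.5/0.86 tree is required, and only the replicating-portfolio method yields it.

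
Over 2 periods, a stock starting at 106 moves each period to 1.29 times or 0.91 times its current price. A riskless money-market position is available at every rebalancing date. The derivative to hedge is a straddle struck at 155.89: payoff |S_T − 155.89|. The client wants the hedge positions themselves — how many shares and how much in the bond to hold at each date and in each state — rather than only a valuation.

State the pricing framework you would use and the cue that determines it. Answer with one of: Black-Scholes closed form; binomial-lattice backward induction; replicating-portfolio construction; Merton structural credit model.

framework: replicating-portfolio construction

Key observation: the task asks for the hedge itself — share and bond holdings at every node of the 2-period tree on spot 106 with factors 1.29/0.91 — which is exactly what the replicating-portfolio construction produces.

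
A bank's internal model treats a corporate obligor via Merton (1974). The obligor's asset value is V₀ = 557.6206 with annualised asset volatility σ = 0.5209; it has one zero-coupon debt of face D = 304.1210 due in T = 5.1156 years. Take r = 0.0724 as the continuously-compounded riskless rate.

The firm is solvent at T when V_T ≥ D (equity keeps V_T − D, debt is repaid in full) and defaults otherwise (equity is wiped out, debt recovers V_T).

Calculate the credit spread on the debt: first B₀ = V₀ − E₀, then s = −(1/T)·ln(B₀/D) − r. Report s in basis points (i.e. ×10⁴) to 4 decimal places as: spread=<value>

spread=430.9442

Work the structural quantities from V₀ = 557.6206 against face 304.1210:
d₁ = [ln(V₀/D) + (r + σ²/2)T] / (σ√T)
   = [ln(557.6206/304.1210) + (0.0724 + 0.5·0.5209²)·5.1156] / (0.5209·√5.1156)
   = [0.606253 + 1.064395] / 1.178156 = 1.418020
d₂ = d₁ − σ√T = 1.418020 − 1.178156 = 0.239864
N(d₁) = 0.921908,  N(d₂) = 0.594782,  e^(−rT) = 0.690479
E₀ = V₀·N(d₁) − D·e^(−rT)·N(d₂)
   = 557.6206·0.921908 − 304.1210·0.690479·0.594782 = 389.176758
B₀ = V₀ − E₀ = 557.6206 − 389.176758 = 168.443842
spread = −(1/T)·ln(B₀/D) − r = −(1/5.1156)·ln(168.443842/304.1210) − 0.0724 = 0.04309442
in basis points: 0.04309442 × 10⁴ = 430.9442 bp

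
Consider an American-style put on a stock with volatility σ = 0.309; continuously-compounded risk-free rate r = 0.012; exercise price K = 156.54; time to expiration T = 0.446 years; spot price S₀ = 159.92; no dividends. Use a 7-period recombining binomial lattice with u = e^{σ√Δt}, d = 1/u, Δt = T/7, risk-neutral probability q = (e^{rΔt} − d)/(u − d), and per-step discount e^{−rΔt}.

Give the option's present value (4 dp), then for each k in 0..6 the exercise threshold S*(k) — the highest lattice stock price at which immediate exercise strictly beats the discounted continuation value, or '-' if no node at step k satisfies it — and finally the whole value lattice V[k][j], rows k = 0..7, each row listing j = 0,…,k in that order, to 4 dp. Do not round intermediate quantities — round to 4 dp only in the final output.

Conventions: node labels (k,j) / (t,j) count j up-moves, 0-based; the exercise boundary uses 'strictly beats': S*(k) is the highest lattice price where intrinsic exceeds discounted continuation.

params: Δt=0.06371 u=1.08112 d=0.92497 q=0.48541 e^(-rΔt)=0.99924
t_7 payoffs: 63.9023 48.2633 29.9842 8.6192 0.0000 0.0000 0.0000 0.0000
t_6: node(6,0) S=100.1524 payoff=56.3876 vs cont=56.2680 → 56.3876 [stop]  node(6,1) S=117.0600 payoff=39.4800 vs cont=39.3604 → 39.4800 [stop]  node(6,2) S=136.8219 payoff=19.7181 vs cont=19.5985 → 19.7181 [stop]  node(6,3) S=159.9200 payoff=0.0000 vs cont=4.4320 → 4.4320 [wait]  node(6,4) S=186.9175 payoff=0.0000 vs cont=0.0000 → 0.0000 [wait]  node(6,5) S=218.4727 payoff=0.0000 vs cont=0.0000 → 0.0000 [wait]  node(6,6) S=255.3550 payoff=0.0000 vs cont=0.0000 → 0.0000 [wait]  ⇒ S*(6)=136.8219
t_5: node(5,0) S=108.2767 payoff=48.2633 vs cont=48.1437 → 48.2633 [stop]  node(5,1) S=126.5558 payoff=29.9842 vs cont=29.8646 → 29.9842 [stop]  node(5,2) S=147.9208 payoff=8.6192 vs cont=12.2887 → 12.2887 [wait]  node(5,3) S=172.8926 payoff=0.0000 vs cont=2.2789 → 2.2789 [wait]  node(5,4) S=202.0801 payoff=0.0000 vs cont=0.0000 → 0.0000 [wait]  node(5,5) S=236.1950 payoff=0.0000 vs cont=0.0000 → 0.0000 [wait]  ⇒ S*(5)=126.5558
t_4: node(4,0) S=117.0600 payoff=39.4800 vs cont=39.3604 → 39.4800 [stop]  node(4,1) S=136.8219 payoff=19.7181 vs cont=21.3783 → 21.3783 [wait]  node(4,2) S=159.9200 payoff=0.0000 vs cont=7.4242 → 7.4242 [wait]  node(4,3) S=186.9175 payoff=0.0000 vs cont=1.1718 → 1.1718 [wait]  node(4,4) S=218.4727 payoff=0.0000 vs cont=0.0000 → 0.0000 [wait]  ⇒ S*(4)=117.0600
t_3: node(3,0) S=126.5558 payoff=29.9842 vs cont=30.6698 → 30.6698 [wait]  node(3,1) S=147.9208 payoff=8.6192 vs cont=14.5937 → 14.5937 [wait]  node(3,2) S=172.8926 payoff=0.0000 vs cont=4.3859 → 4.3859 [wait]  node(3,3) S=202.0801 payoff=0.0000 vs cont=0.6025 → 0.6025 [wait]  ⇒ S*(3)=-
t_2: node(2,0) S=136.8219 payoff=19.7181 vs cont=22.8488 → 22.8488 [wait]  node(2,1) S=159.9200 payoff=0.0000 vs cont=9.6314 → 9.6314 [wait]  node(2,2) S=186.9175 payoff=0.0000 vs cont=2.5475 → 2.5475 [wait]  ⇒ S*(2)=-
t_1: node(1,0) S=147.9208 payoff=8.6192 vs cont=16.4204 → 16.4204 [wait]  node(1,1) S=172.8926 payoff=0.0000 vs cont=6.1880 → 6.1880 [wait]  ⇒ S*(1)=-
t_0: node(0,0) S=159.9200 payoff=0.0000 vs cont=11.4448 → 11.4448 [wait]  ⇒ S*(0)=-

price = 11.4448
boundary = - - - - 117.0600 126.5558 136.8219
tree:
11.4448
16.4204 6.1880
22.8488 9.6314 2.5475
30.6698 14.5937 4.3859 0.6025
39.4800 21.3783 7.4242 1.1718 0.0000
48.2633 29.9842 12.2887 2.2789 0.0000 0.0000
56.3876 39.4800 19.7181 4.4320 0.0000 0.0000 0.0000
63.9023 48.2633 29.9842 8.6192 0.0000 0.0000 0.0000 0.0000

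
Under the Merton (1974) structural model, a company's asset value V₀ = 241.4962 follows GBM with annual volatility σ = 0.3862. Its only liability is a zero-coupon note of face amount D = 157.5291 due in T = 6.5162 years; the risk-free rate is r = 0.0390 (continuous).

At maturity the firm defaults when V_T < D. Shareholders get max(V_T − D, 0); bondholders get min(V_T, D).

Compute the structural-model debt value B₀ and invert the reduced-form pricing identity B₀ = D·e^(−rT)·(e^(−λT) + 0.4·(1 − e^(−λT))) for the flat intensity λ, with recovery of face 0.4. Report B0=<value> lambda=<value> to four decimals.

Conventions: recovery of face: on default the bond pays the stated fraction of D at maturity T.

Work the structural quantities from V₀ = 241.4962 against face 157.5291:
d₁ = [ln(V₀/D) + (r + σ²/2)T] / (σ√T)
   = [ln(241.4962/157.5291) + (0.0390 + 0.5·0.3862²)·6.5162] / (0.3862·√6.5162)
   = [0.427244 + 0.740079] / 0.985847 = 1.184081
d₂ = d₁ − σ√T = 1.184081 − 0.985847 = 0.198234
N(d₁) = 0.881809,  N(d₂) = 0.578569,  e^(−rT) = 0.775590
E₀ = V₀·N(d₁) − D·e^(−rT)·N(d₂)
   = 241.4962·0.881809 − 157.5291·0.775590·0.578569 = 142.265276
B₀ = V₀ − E₀ = 241.4962 − 142.265276 = 99.230924
e^(−λT) = (B₀·e^(rT)/D − 0.4)/(1 − 0.4) = (99.2309·1.289342/157.5291 − 0.4)/0.6 = 0.68697255
λ = −ln(0.68697255)/6.5162 = 0.057620

B0=99.2309 lambda=0.0576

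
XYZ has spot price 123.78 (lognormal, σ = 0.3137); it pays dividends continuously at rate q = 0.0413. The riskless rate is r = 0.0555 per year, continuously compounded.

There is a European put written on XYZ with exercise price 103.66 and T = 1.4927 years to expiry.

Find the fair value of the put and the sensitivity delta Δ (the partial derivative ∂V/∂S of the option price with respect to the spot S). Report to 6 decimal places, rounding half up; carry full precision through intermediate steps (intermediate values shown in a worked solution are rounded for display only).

σ√T = 0.3137·√1.4927 = 0.383266
d₁ = (ln(S/K) + (r−q+σ²/2)T) / (σ√T) = (ln(123.78/103.66) + (0.0555−0.0413+0.3137²/2)·1.4927) / 0.383266 = (0.177389 + 0.094643) / 0.383266 = 0.709774
d₂ = d₁ − σ√T = 0.709774 − 0.383266 = 0.326507
e^{−rT} = 0.920494
e^{−qT} = 0.940213
N(−d₁) = 0.238922,  N(−d₂) = 0.372020
Put price V = K·e^{−rT}·N(−d₂) − S·e^{−qT}·N(−d₁) = 35.497585 − 27.805678 = 7.691907
Δ = −e^{−qT}·N(−d₁) = -0.224638

price = 7.691907
Δ = -0.224638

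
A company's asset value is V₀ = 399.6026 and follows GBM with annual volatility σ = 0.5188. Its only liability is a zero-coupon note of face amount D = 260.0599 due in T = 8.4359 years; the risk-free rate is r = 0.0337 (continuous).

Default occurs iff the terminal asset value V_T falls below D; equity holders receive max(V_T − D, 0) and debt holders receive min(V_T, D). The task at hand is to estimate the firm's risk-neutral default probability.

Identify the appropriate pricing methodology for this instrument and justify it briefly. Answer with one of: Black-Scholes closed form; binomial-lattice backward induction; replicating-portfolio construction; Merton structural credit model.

Key observation: the question is about default risk generated by asset-value dynamics against a debt face of 260.0599 — the structural framework prices exactly that.

framework: Merton structural credit model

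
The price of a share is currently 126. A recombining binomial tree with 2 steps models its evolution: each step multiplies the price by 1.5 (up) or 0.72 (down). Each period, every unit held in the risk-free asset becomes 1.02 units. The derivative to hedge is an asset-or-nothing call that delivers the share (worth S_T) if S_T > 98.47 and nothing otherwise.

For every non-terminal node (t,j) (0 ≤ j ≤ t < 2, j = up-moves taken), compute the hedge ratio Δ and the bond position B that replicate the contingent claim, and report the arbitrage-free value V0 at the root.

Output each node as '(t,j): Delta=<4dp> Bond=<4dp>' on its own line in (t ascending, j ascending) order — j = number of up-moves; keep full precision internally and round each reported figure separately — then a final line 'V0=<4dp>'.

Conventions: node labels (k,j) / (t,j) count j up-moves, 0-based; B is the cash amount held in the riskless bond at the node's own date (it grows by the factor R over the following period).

No-arbitrage ⇒ martingale measure with p* = (R−d)/(u−d) = 0.3846.
Payoffs at expiry: V(2,0)=0.0000, V(2,1)=136.0800, V(2,2)=283.5000
  t=1,j=0: stock 90.7200 → up 136.0800 (V=136.0800), down 65.3184 (V=0.0000). Price 51.3122; hedge Δ=1.9231, bond B=-123.1493.
  t=1,j=1: stock 189.0000 → up 283.5000 (V=283.5000), down 136.0800 (V=136.0800). Price 189.0000; hedge Δ=1.0000, bond B=0.0000.
  t=0,j=0: stock 126.0000 → up 189.0000 (V=189.0000), down 90.7200 (V=51.3122). Price 102.2246; hedge Δ=1.4010, bond B=-74.2982.
As a check, the time-0 holding Δ(0,0)·S0 + B(0,0) comes to 102.2246 — exactly V0.

(0,0): Delta=1.4010 Bond=-74.2982
(1,0): Delta=1.9231 Bond=-123.1493
(1,1): Delta=1.0000 Bond=0.0000
V0=102.2246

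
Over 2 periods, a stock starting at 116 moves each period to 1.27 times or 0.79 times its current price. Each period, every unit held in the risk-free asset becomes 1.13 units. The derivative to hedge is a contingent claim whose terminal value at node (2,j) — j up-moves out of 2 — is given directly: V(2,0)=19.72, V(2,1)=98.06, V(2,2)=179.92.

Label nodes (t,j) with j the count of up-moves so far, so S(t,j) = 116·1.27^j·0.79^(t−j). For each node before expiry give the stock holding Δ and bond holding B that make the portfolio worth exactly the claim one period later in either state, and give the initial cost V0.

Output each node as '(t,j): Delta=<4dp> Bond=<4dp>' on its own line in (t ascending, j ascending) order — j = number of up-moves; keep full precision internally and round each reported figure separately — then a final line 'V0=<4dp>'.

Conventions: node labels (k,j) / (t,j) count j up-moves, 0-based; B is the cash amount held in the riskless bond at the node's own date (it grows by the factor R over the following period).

Since d<R<u, set p* = (R−d)/(u−d) = 0.7083; price each node as the discounted p*-expectation of its children.
Payoffs at expiry: V(2,0)=19.7200, V(2,1)=98.0600, V(2,2)=179.9200
Node (1,0) S=91.6400: V=(p*·98.0600+(1−p*)·19.7200)/1.13=66.5583; Δ=(98.0600−19.7200)/(116.3828−72.3956)=1.7810; B=V−Δ·S=-96.6501
Node (1,1) S=147.3200: V=(p*·179.9200+(1−p*)·98.0600)/1.13=138.0922; Δ=(179.9200−98.0600)/(187.0964−116.3828)=1.1576; B=V−Δ·S=-32.4495
Node (0,0) S=116.0000: V=(p*·138.0922+(1−p*)·66.5583)/1.13=103.7417; Δ=(138.0922−66.5583)/(147.3200−91.6400)=1.2847; B=V−Δ·S=-45.2873
Check: Δ(0,0)·S0 + B(0,0) = 103.7417 = V0.

(0,0): Delta=1.2847 Bond=-45.2873
(1,0): Delta=1.7810 Bond=-96.6501
(1,1): Delta=1.1576 Bond=-32.4495
V0=103.7417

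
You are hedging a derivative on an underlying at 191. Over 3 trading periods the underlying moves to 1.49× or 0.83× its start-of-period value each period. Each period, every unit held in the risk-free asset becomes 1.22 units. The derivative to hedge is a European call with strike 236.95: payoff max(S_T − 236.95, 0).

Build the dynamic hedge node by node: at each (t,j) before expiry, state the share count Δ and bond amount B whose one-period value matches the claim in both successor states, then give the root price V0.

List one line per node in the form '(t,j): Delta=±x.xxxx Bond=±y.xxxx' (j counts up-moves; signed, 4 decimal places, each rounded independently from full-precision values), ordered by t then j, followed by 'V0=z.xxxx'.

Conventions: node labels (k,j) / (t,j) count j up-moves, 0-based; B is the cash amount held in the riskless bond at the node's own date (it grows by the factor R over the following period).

(0,0): Delta=0.8172 Bond=-84.0700
(1,0): Delta=0.5324 Bond=-57.4172
(1,1): Delta=0.9270 Bond=-133.8218
(2,0): Delta=0.0000 Bond=0.0000
(2,1): Delta=0.7377 Bond=-118.5445
(2,2): Delta=1.0000 Bond=-194.2213
V0=72.0078

Since d<R<u, set p* = (R−d)/(u−d) = 0.5909; price each node as the discounted p*-expectation of its children.
At maturity the claim pays: V(3,0)=0.0000, V(3,1)=0.0000, V(3,2)=115.0025, V(3,3)=394.8683
  t=2,j=0: stock 131.5799 → up 196.0541 (V=0.0000), down 109.2113 (V=0.0000). Price 0.0000; hedge Δ=0.0000, bond B=0.0000.
  t=2,j=1: stock 236.2097 → up 351.9525 (V=115.0025), down 196.0541 (V=0.0000). Price 55.7016; hedge Δ=0.7377, bond B=-118.5445.
  t=2,j=2: stock 424.0391 → up 631.8183 (V=394.8683), down 351.9525 (V=115.0025). Price 229.8178; hedge Δ=1.0000, bond B=-194.2213.
  t=1,j=0: stock 158.5300 → up 236.2097 (V=55.7016), down 131.5799 (V=0.0000). Price 26.9792; hedge Δ=0.5324, bond B=-57.4172.
  t=1,j=1: stock 284.5900 → up 424.0391 (V=229.8178), down 236.2097 (V=55.7016). Price 129.9905; hedge Δ=0.9270, bond B=-133.8218.
  t=0,j=0: stock 191.0000 → up 284.5900 (V=129.9905), down 158.5300 (V=26.9792). Price 72.0078; hedge Δ=0.8172, bond B=-84.0700.
Verification: the root portfolio costs Δ(0,0)·S0 + B(0,0) = 72.0078, matching V0.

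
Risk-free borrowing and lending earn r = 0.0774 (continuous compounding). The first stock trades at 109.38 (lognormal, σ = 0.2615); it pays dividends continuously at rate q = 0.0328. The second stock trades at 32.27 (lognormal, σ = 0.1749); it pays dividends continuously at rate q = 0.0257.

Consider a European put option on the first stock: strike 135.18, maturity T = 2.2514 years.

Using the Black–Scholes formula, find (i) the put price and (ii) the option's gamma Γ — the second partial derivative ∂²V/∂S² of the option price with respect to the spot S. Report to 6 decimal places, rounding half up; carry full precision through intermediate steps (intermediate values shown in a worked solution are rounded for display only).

σ√T = 0.2615·√2.2514 = 0.392372
d₁ = (ln(S/K) + (r−q+σ²/2)T) / (σ√T) = (ln(109.38/135.18) + (0.0774−0.0328+0.2615²/2)·2.2514) / 0.392372 = (-0.211779 + 0.177390) / 0.392372 = -0.087643
d₂ = d₁ − σ√T = -0.087643 − 0.392372 = -0.480015
e^{−rT} = 0.840080
e^{−qT} = 0.928815
N(−d₁) = 0.534920,  N(−d₂) = 0.684392
Put price V = K·e^{−rT}·N(−d₂) − S·e^{−qT}·N(−d₁) = 77.720895 − 54.344531 = 23.376364
φ(d₁) = (1/√(2π))·e^{−d₁²/2} = 0.397413
Γ = e^{−qT}·φ(d₁) / (S·σ·√T) = 0.008601

price = 23.376364
Γ = 0.008601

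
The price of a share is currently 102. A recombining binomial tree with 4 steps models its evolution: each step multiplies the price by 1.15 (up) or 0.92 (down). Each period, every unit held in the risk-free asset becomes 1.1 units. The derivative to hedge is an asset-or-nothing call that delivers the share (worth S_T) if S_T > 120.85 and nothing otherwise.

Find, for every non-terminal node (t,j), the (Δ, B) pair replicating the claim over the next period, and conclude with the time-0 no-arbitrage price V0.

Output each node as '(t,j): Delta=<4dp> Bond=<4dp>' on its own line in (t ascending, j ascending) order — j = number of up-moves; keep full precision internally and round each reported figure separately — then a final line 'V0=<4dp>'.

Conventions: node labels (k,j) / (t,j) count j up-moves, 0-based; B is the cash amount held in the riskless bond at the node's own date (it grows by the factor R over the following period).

Under the risk-neutral measure, an up-move has probability p* = (R−d)/(u−d) = 0.7826 and values discount at R = 1.1.
Expiry values: V(4,0)=0.0000, V(4,1)=0.0000, V(4,2)=0.0000, V(4,3)=142.7189, V(4,4)=178.3986
  t=3,j=0: stock 79.4262 → up 91.3401 (V=0.0000), down 73.0721 (V=0.0000). Price 0.0000; hedge Δ=0.0000, bond B=0.0000.
  t=3,j=1: stock 99.2827 → up 114.1751 (V=0.0000), down 91.3401 (V=0.0000). Price 0.0000; hedge Δ=0.0000, bond B=0.0000.
  t=3,j=2: stock 124.1034 → up 142.7189 (V=142.7189), down 114.1751 (V=0.0000). Price 101.5391; hedge Δ=5.0000, bond B=-518.9779.
  t=3,j=3: stock 155.1292 → up 178.3986 (V=178.3986), down 142.7189 (V=142.7189). Price 155.1292; hedge Δ=1.0000, bond B=0.0000.
  t=2,j=0: stock 86.3328 → up 99.2827 (V=0.0000), down 79.4262 (V=0.0000). Price 0.0000; hedge Δ=0.0000, bond B=0.0000.
  t=2,j=1: stock 107.9160 → up 124.1034 (V=101.5391), down 99.2827 (V=0.0000). Price 72.2413; hedge Δ=4.0909, bond B=-369.2333.
  t=2,j=2: stock 134.8950 → up 155.1292 (V=155.1292), down 124.1034 (V=101.5391). Price 130.4357; hedge Δ=1.7273, bond B=-102.5648.
  t=1,j=0: stock 93.8400 → up 107.9160 (V=72.2413), down 86.3328 (V=0.0000). Price 51.3970; hedge Δ=3.3471, bond B=-262.6956.
  t=1,j=1: stock 117.3000 → up 134.8950 (V=130.4357), down 107.9160 (V=72.2413). Price 107.0770; hedge Δ=2.1570, bond B=-145.9420.
  t=0,j=0: stock 102.0000 → up 117.3000 (V=107.0770), down 93.8400 (V=51.3970). Price 86.3388; hedge Δ=2.3734, bond B=-155.7484.
Check: Δ(0,0)·S0 + B(0,0) = 86.3388 = V0.

(0,0): Delta=2.3734 Bond=-155.7484
(1,0): Delta=3.3471 Bond=-262.6956
(1,1): Delta=2.1570 Bond=-145.9420
(2,0): Delta=0.0000 Bond=0.0000
(2,1): Delta=4.0909 Bond=-369.2333
(2,2): Delta=1.7273 Bond=-102.5648
(3,0): Delta=0.0000 Bond=0.0000
(3,1): Delta=0.0000 Bond=0.0000
(3,2): Delta=5.0000 Bond=-518.9779
(3,3): Delta=1.0000 Bond=0.0000
V0=86.3388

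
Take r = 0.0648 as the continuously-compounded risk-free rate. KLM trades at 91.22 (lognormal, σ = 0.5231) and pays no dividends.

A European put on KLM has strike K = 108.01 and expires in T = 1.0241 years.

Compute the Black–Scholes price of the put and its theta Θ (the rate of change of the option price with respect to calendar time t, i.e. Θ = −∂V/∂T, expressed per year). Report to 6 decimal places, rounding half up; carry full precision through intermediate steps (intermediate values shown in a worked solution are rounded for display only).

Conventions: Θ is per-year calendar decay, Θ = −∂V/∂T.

price = 25.364504
Θ = -4.949816

σ√T = 0.5231·√1.0241 = 0.529366
d₁ = (ln(S/K) + (r+σ²/2)T) / (σ√T) = (ln(91.22/108.01) + (0.0648+0.5231²/2)·1.0241) / 0.529366 = (-0.168950 + 0.206476) / 0.529366 = 0.070889
d₂ = d₁ − σ√T = 0.070889 − 0.529366 = -0.458477
e^{−rT} = 0.935792
N(−d₁) = 0.471743,  N(−d₂) = 0.676695
Put price V = K·e^{−rT}·N(−d₂) − S·N(−d₁) = 68.396911 − 43.032407 = 25.364504
φ(d₁) = (1/√(2π))·e^{−d₁²/2} = 0.397941
Θ = −S·φ(d₁)·σ/(2√T) + r·K·e^{−rT}·N(−d₂) = −9.381936 + 4.432120 = -4.949816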